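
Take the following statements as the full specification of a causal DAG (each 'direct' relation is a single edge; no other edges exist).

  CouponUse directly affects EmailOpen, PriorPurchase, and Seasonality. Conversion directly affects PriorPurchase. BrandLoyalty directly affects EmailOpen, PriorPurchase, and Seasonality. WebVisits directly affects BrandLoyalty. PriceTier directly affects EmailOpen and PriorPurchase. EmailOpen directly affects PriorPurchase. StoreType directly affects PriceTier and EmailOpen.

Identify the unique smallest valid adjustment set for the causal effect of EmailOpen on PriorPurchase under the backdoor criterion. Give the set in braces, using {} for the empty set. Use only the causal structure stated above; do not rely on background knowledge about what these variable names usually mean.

Variables eligible for adjustment (non-descendants of EmailOpen, excluding EmailOpen and PriorPurchase): {BrandLoyalty, Conversion, CouponUse, PriceTier, Seasonality, StoreType, WebVisits}.
Backdoor paths from EmailOpen to PriorPurchase:
  P1: EmailOpen <- StoreType -> PriceTier -> PriorPurchase
  P2: EmailOpen <- CouponUse -> Seasonality <- BrandLoyalty -> PriorPurchase
  P3: EmailOpen <- CouponUse -> PriorPurchase
  P4: EmailOpen <- BrandLoyalty -> Seasonality <- CouponUse -> PriorPurchase
  P5: EmailOpen <- BrandLoyalty -> PriorPurchase
  P6: EmailOpen <- PriceTier -> PriorPurchase
The empty set is not sufficient: P1 (EmailOpen <- StoreType -> PriceTier -> PriorPurchase) has no collider blocking it and no conditioned non-collider, so it is open.
Try {BrandLoyalty, CouponUse, PriceTier}:
  P1: blocked at chain node PriceTier ∈ conditioning set.
  P2: blocked at fork node CouponUse ∈ conditioning set.
  P3: blocked at fork node CouponUse ∈ conditioning set.
  P4: blocked at fork node BrandLoyalty ∈ conditioning set.
  P5: blocked at fork node BrandLoyalty ∈ conditioning set.
  P6: blocked at fork node PriceTier ∈ conditioning set.
{BrandLoyalty, CouponUse, PriceTier} contains no descendant of EmailOpen and blocks every backdoor path.
Every element of {BrandLoyalty, CouponUse, PriceTier} is needed (dropping BrandLoyalty leaves P5 open; dropping CouponUse leaves P3 open; dropping PriceTier leaves P1 open), so no proper subset is valid.
Among all size-3 subsets of the eligible variables, only {BrandLoyalty, CouponUse, PriceTier} blocks every backdoor path, so it is the unique smallest valid adjustment set.

{BrandLoyalty, CouponUse, PriceTier}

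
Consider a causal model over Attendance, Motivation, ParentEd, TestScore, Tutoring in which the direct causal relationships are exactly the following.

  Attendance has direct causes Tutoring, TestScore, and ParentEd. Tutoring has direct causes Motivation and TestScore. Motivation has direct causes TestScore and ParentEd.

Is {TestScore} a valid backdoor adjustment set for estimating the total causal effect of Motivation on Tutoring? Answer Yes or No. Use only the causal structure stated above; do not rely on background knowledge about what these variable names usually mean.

Backdoor paths from Motivation to Tutoring (paths whose first edge points into Motivation):
  P1: Motivation <- ParentEd -> Attendance <- TestScore -> Tutoring
  P2: Motivation <- ParentEd -> Attendance <- Tutoring
  P3: Motivation <- TestScore -> Tutoring
  P4: Motivation <- TestScore -> Attendance <- Tutoring
Condition 1 (no descendant of Motivation in the set): holds — descendants of Motivation are {Attendance, Tutoring}; none are in {TestScore}.
Condition 2 (every backdoor path blocked by {TestScore}):
  P1: blocked at collider Attendance (neither it nor any descendant is in the conditioning set).
  P2: blocked at collider Attendance (neither it nor any descendant is in the conditioning set).
  P3: blocked at fork node TestScore ∈ conditioning set.
  P4: blocked at fork node TestScore ∈ conditioning set.
{TestScore} satisfies the backdoor criterion.

Yes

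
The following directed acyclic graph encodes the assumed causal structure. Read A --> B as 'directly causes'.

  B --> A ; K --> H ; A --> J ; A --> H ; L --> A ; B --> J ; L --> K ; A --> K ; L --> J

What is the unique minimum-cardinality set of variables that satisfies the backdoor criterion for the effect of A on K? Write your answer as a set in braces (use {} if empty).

Variables eligible for adjustment (non-descendants of A, excluding A and K): {B, L}.
Backdoor paths from A to K:
  P1: A <- L -> K
  P2: A <- B -> J <- L -> K
The empty set is not sufficient: P1 (A <- L -> K) has no collider blocking it and no conditioned non-collider, so it is open.
Try {L}:
  P1: blocked at fork node L ∈ conditioning set.
  P2: blocked at collider J (neither it nor any descendant is in the conditioning set).
{L} contains no descendant of A and blocks every backdoor path.
No other singleton works — e.g. {B} leaves P1 open — so {L} is the unique smallest valid adjustment set.

{L}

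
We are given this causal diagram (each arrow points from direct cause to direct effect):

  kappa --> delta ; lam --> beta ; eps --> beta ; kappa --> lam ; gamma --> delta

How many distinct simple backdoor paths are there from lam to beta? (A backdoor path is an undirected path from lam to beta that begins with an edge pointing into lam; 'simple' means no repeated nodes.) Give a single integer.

0

A backdoor path from lam to beta is any simple undirected path whose first edge points into lam (i.e. leaves lam via a parent).
Parents of lam: {kappa}.
No simple path from any parent of lam reaches beta without revisiting lam, so there are no backdoor paths.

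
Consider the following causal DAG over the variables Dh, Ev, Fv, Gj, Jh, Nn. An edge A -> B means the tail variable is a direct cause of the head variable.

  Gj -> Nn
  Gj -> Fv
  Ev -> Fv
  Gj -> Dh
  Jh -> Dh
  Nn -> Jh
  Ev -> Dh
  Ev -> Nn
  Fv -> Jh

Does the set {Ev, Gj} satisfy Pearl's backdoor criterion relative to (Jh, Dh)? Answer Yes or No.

Backdoor paths from Jh to Dh (paths whose first edge points into Jh):
  P1: Jh <- Fv <- Gj -> Nn <- Ev -> Dh
  P2: Jh <- Fv <- Gj -> Dh
  P3: Jh <- Fv <- Ev -> Nn <- Gj -> Dh
  P4: Jh <- Fv <- Ev -> Dh
  P5: Jh <- Nn <- Gj -> Fv <- Ev -> Dh
  P6: Jh <- Nn <- Gj -> Dh
  P7: Jh <- Nn <- Ev -> Fv <- Gj -> Dh
  P8: Jh <- Nn <- Ev -> Dh
Condition 1 (no descendant of Jh in the set): holds — descendants of Jh are {Dh}; none are in {Ev, Gj}.
Condition 2 (every backdoor path blocked by {Ev, Gj}):
  P1: blocked at fork node Gj ∈ conditioning set.
  P2: blocked at fork node Gj ∈ conditioning set.
  P3: blocked at fork node Ev ∈ conditioning set.
  P4: blocked at fork node Ev ∈ conditioning set.
  P5: blocked at fork node Gj ∈ conditioning set.
  P6: blocked at fork node Gj ∈ conditioning set.
  P7: blocked at fork node Ev ∈ conditioning set.
  P8: blocked at fork node Ev ∈ conditioning set.
{Ev, Gj} satisfies the backdoor criterion.

Yes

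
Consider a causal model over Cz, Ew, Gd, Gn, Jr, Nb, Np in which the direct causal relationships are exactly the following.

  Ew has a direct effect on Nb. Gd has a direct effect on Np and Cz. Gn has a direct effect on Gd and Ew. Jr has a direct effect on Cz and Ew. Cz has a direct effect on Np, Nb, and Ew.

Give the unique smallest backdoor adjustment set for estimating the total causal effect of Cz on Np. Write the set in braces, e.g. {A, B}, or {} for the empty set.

Variables eligible for adjustment (non-descendants of Cz, excluding Cz and Np): {Gd, Gn, Jr}.
Backdoor paths from Cz to Np:
  P1: Cz <- Jr -> Ew <- Gn -> Gd -> Np
  P2: Cz <- Gd -> Np
The empty set is not sufficient: P2 (Cz <- Gd -> Np) has no collider blocking it and no conditioned non-collider, so it is open.
Try {Gd}:
  P1: blocked at collider Ew (neither it nor any descendant is in the conditioning set).
  P2: blocked at fork node Gd ∈ conditioning set.
{Gd} contains no descendant of Cz and blocks every backdoor path.
No other singleton works — e.g. {Gn} leaves P2 open — so {Gd} is the unique smallest valid adjustment set.

{Gd}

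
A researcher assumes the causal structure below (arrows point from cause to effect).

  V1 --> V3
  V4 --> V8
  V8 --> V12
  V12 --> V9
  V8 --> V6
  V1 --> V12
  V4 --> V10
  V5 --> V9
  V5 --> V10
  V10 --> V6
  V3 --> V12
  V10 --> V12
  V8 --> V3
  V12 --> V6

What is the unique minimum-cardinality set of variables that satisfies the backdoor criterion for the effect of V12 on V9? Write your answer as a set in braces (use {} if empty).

{V5}

Variables eligible for adjustment (non-descendants of V12, excluding V12 and V9): {V1, V10, V3, V4, V5, V8}.
Backdoor paths from V12 to V9:
  P1: V12 <- V1 -> V3 <- V8 <- V4 -> V10 <- V5 -> V9
  P2: V12 <- V1 -> V3 <- V8 -> V6 <- V10 <- V5 -> V9
  P3: V12 <- V8 <- V4 -> V10 <- V5 -> V9
  P4: V12 <- V8 -> V6 <- V10 <- V5 -> V9
  P5: V12 <- V10 <- V5 -> V9
  P6: V12 <- V3 <- V8 <- V4 -> V10 <- V5 -> V9
  P7: V12 <- V3 <- V8 -> V6 <- V10 <- V5 -> V9
The empty set is not sufficient: P5 (V12 <- V10 <- V5 -> V9) has no collider blocking it and no conditioned non-collider, so it is open.
Try {V5}:
  P1: blocked at collider V3 (neither it nor any descendant is in the conditioning set).
  P2: blocked at collider V3 (neither it nor any descendant is in the conditioning set).
  P3: blocked at collider V10 (neither it nor any descendant is in the conditioning set).
  P4: blocked at collider V6 (neither it nor any descendant is in the conditioning set).
  P5: blocked at fork node V5 ∈ conditioning set.
  P6: blocked at collider V10 (neither it nor any descendant is in the conditioning set).
  P7: blocked at collider V6 (neither it nor any descendant is in the conditioning set).
{V5} contains no descendant of V12 and blocks every backdoor path.
No other singleton works — e.g. {V1} leaves P5 open — so {V5} is the unique smallest valid adjustment set.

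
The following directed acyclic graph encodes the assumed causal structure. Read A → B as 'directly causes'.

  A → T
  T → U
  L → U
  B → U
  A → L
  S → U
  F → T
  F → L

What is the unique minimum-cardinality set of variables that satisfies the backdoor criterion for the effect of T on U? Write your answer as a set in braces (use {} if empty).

{L}

Variables eligible for adjustment (non-descendants of T, excluding T and U): {A, B, F, L, S}.
Backdoor paths from T to U:
  P1: T <- F -> L -> U
  P2: T <- A -> L -> U
The empty set is not sufficient: P1 (T <- F -> L -> U) has no collider blocking it and no conditioned non-collider, so it is open.
Try {L}:
  P1: blocked at chain node L ∈ conditioning set.
  P2: blocked at chain node L ∈ conditioning set.
{L} contains no descendant of T and blocks every backdoor path.
No other singleton works — e.g. {F} leaves P2 open — so {L} is the unique smallest valid adjustment set.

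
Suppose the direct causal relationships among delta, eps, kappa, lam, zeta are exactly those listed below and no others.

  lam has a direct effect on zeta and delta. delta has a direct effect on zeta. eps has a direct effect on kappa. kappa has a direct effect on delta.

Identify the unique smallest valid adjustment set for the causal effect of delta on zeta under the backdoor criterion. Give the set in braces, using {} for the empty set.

{lam}

Variables eligible for adjustment (non-descendants of delta, excluding delta and zeta): {eps, kappa, lam}.
Backdoor paths from delta to zeta:
  P1: delta <- lam -> zeta
The empty set is not sufficient: P1 (delta <- lam -> zeta) has no collider blocking it and no conditioned non-collider, so it is open.
Try {lam}:
  P1: blocked at fork node lam ∈ conditioning set.
{lam} contains no descendant of delta and blocks every backdoor path.
No other singleton works — e.g. {eps} leaves P1 open — so {lam} is the unique smallest valid adjustment set.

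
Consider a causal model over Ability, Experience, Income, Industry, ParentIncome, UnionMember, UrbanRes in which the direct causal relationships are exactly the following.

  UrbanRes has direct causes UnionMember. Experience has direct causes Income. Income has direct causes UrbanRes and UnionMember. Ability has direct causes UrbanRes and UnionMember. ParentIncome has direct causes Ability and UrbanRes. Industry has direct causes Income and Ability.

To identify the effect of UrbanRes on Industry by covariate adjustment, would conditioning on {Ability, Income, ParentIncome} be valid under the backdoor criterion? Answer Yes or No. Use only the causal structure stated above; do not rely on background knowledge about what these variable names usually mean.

No

Backdoor paths from UrbanRes to Industry (paths whose first edge points into UrbanRes):
  P1: UrbanRes <- UnionMember -> Income -> Industry
  P2: UrbanRes <- UnionMember -> Ability -> Industry
Condition 1 (no descendant of UrbanRes in the set): FAILS — Ability, Income, and ParentIncome are descendants of UrbanRes.
Condition 2 (every backdoor path blocked by {Ability, Income, ParentIncome}):
  P1: blocked at chain node Income ∈ conditioning set.
  P2: blocked at chain node Ability ∈ conditioning set.
{Ability, Income, ParentIncome} does not satisfy the backdoor criterion.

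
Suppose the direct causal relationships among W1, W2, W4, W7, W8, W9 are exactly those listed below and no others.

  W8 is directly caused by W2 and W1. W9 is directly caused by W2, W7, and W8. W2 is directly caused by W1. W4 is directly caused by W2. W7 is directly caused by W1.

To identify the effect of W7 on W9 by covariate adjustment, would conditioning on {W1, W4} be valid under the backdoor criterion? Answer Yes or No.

Yes

Backdoor paths from W7 to W9 (paths whose first edge points into W7):
  P1: W7 <- W1 -> W2 -> W8 -> W9
  P2: W7 <- W1 -> W2 -> W9
  P3: W7 <- W1 -> W8 <- W2 -> W9
  P4: W7 <- W1 -> W8 -> W9
Condition 1 (no descendant of W7 in the set): holds — descendants of W7 are {W9}; none are in {W1, W4}.
Condition 2 (every backdoor path blocked by {W1, W4}):
  P1: blocked at fork node W1 ∈ conditioning set.
  P2: blocked at fork node W1 ∈ conditioning set.
  P3: blocked at fork node W1 ∈ conditioning set.
  P4: blocked at fork node W1 ∈ conditioning set.
{W1, W4} satisfies the backdoor criterion.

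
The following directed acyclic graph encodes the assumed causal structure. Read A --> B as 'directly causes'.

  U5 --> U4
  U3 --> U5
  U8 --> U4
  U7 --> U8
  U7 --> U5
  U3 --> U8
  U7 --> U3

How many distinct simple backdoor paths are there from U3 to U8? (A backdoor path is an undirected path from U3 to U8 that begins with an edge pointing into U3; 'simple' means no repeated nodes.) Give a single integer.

2

A backdoor path from U3 to U8 is any simple undirected path whose first edge points into U3 (i.e. leaves U3 via a parent).
Parents of U3: {U7}.
Enumerating:
  P1: U3 <- U7 -> U5 -> U4 <- U8
  P2: U3 <- U7 -> U8
That exhausts the simple backdoor paths. Count: 2.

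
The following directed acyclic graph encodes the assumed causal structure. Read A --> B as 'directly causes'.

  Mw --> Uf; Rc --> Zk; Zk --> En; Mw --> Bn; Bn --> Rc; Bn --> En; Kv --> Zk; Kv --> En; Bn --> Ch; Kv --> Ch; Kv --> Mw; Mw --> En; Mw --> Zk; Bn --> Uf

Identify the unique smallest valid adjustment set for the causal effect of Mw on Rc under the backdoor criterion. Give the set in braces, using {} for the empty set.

Variables eligible for adjustment (non-descendants of Mw, excluding Mw and Rc): {Kv}.
Backdoor paths from Mw to Rc:
  P1: Mw <- Kv -> Zk <- Rc
  P2: Mw <- Kv -> Zk -> En <- Bn -> Rc
  P3: Mw <- Kv -> Ch <- Bn -> Rc
  P4: Mw <- Kv -> Ch <- Bn -> En <- Zk <- Rc
  P5: Mw <- Kv -> En <- Bn -> Rc
  P6: Mw <- Kv -> En <- Zk <- Rc
Each backdoor path contains an unconditioned collider, so every path is already blocked with the empty conditioning set:
  P1: blocked at collider Zk (neither it nor any descendant is in the conditioning set).
  P2: blocked at collider En (neither it nor any descendant is in the conditioning set).
  P3: blocked at collider Ch (neither it nor any descendant is in the conditioning set).
  P4: blocked at collider Ch (neither it nor any descendant is in the conditioning set).
  P5: blocked at collider En (neither it nor any descendant is in the conditioning set).
  P6: blocked at collider En (neither it nor any descendant is in the conditioning set).
The empty set is therefore the unique smallest valid set.

{}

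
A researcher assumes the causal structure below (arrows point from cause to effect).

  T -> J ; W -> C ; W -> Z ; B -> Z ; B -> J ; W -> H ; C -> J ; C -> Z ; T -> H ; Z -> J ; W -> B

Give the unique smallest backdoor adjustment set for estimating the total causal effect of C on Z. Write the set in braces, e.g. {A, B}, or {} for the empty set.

Variables eligible for adjustment (non-descendants of C, excluding C and Z): {B, H, T, W}.
Backdoor paths from C to Z:
  P1: C <- W -> B -> Z
  P2: C <- W -> B -> J <- Z
  P3: C <- W -> H <- T -> J <- B -> Z
  P4: C <- W -> H <- T -> J <- Z
  P5: C <- W -> Z
The empty set is not sufficient: P1 (C <- W -> B -> Z) has no collider blocking it and no conditioned non-collider, so it is open.
Try {W}:
  P1: blocked at fork node W ∈ conditioning set.
  P2: blocked at fork node W ∈ conditioning set.
  P3: blocked at fork node W ∈ conditioning set.
  P4: blocked at fork node W ∈ conditioning set.
  P5: blocked at fork node W ∈ conditioning set.
{W} contains no descendant of C and blocks every backdoor path.
No other singleton works — e.g. {T} leaves P1 open — so {W} is the unique smallest valid adjustment set.

{W}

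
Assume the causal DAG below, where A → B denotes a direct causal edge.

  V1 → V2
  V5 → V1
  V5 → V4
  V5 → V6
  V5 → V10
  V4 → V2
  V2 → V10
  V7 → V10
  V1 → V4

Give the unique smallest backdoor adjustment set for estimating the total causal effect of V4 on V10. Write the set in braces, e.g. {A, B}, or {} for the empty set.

{V1, V5}

Variables eligible for adjustment (non-descendants of V4, excluding V4 and V10): {V1, V5, V6, V7}.
Backdoor paths from V4 to V10:
  P1: V4 <- V5 -> V1 -> V2 -> V10
  P2: V4 <- V5 -> V10
  P3: V4 <- V1 <- V5 -> V10
  P4: V4 <- V1 -> V2 -> V10
The empty set is not sufficient: P1 (V4 <- V5 -> V1 -> V2 -> V10) has no collider blocking it and no conditioned non-collider, so it is open.
Try {V1, V5}:
  P1: blocked at fork node V5 ∈ conditioning set.
  P2: blocked at fork node V5 ∈ conditioning set.
  P3: blocked at chain node V1 ∈ conditioning set.
  P4: blocked at fork node V1 ∈ conditioning set.
{V1, V5} contains no descendant of V4 and blocks every backdoor path.
Every element of {V1, V5} is needed (dropping V1 leaves P4 open; dropping V5 leaves P2 open), so no proper subset is valid.
Among all size-2 subsets of the eligible variables, only {V1, V5} blocks every backdoor path, so it is the unique smallest valid adjustment set.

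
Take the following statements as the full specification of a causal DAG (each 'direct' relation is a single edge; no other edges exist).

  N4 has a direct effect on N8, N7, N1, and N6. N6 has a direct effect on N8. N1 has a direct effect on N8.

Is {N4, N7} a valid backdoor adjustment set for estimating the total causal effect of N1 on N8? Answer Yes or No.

Yes

Backdoor paths from N1 to N8 (paths whose first edge points into N1):
  P1: N1 <- N4 -> N6 -> N8
  P2: N1 <- N4 -> N8
Condition 1 (no descendant of N1 in the set): holds — descendants of N1 are {N8}; none are in {N4, N7}.
Condition 2 (every backdoor path blocked by {N4, N7}):
  P1: blocked at fork node N4 ∈ conditioning set.
  P2: blocked at fork node N4 ∈ conditioning set.
{N4, N7} satisfies the backdoor criterion.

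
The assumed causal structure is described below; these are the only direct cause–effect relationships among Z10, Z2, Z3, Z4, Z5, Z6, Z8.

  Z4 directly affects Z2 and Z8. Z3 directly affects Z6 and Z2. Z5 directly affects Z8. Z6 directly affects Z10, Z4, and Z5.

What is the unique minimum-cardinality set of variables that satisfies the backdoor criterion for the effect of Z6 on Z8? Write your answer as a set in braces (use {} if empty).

{}

Variables eligible for adjustment (non-descendants of Z6, excluding Z6 and Z8): {Z3}.
Backdoor paths from Z6 to Z8:
  P1: Z6 <- Z3 -> Z2 <- Z4 -> Z8
Each backdoor path contains an unconditioned collider, so every path is already blocked with the empty conditioning set:
  P1: blocked at collider Z2 (neither it nor any descendant is in the conditioning set).
The empty set is therefore the unique smallest valid set.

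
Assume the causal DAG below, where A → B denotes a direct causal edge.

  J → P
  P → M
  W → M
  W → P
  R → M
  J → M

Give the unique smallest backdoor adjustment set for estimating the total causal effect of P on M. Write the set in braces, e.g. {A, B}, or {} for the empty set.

{J, W}

Variables eligible for adjustment (non-descendants of P, excluding P and M): {J, R, W}.
Backdoor paths from P to M:
  P1: P <- J -> M
  P2: P <- W -> M
The empty set is not sufficient: P1 (P <- J -> M) has no collider blocking it and no conditioned non-collider, so it is open.
Try {J, W}:
  P1: blocked at fork node J ∈ conditioning set.
  P2: blocked at fork node W ∈ conditioning set.
{J, W} contains no descendant of P and blocks every backdoor path.
Every element of {J, W} is needed (dropping J leaves P1 open; dropping W leaves P2 open), so no proper subset is valid.
Among all size-2 subsets of the eligible variables, only {J, W} blocks every backdoor path, so it is the unique smallest valid adjustment set.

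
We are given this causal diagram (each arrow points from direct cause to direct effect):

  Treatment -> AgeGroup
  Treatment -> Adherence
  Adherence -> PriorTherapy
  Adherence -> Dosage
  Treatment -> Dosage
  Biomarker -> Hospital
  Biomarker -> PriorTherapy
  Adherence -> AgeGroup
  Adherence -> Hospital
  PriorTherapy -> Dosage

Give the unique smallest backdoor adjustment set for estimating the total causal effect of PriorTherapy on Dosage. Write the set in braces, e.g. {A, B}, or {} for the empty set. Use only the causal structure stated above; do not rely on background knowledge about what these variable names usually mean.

Variables eligible for adjustment (non-descendants of PriorTherapy, excluding PriorTherapy and Dosage): {Adherence, AgeGroup, Biomarker, Hospital, Treatment}.
Backdoor paths from PriorTherapy to Dosage:
  P1: PriorTherapy <- Adherence <- Treatment -> Dosage
  P2: PriorTherapy <- Adherence -> Dosage
  P3: PriorTherapy <- Adherence -> AgeGroup <- Treatment -> Dosage
  P4: PriorTherapy <- Biomarker -> Hospital <- Adherence <- Treatment -> Dosage
  P5: PriorTherapy <- Biomarker -> Hospital <- Adherence -> Dosage
  P6: PriorTherapy <- Biomarker -> Hospital <- Adherence -> AgeGroup <- Treatment -> Dosage
The empty set is not sufficient: P1 (PriorTherapy <- Adherence <- Treatment -> Dosage) has no collider blocking it and no conditioned non-collider, so it is open.
Try {Adherence}:
  P1: blocked at chain node Adherence ∈ conditioning set.
  P2: blocked at fork node Adherence ∈ conditioning set.
  P3: blocked at fork node Adherence ∈ conditioning set.
  P4: blocked at collider Hospital (neither it nor any descendant is in the conditioning set).
  P5: blocked at collider Hospital (neither it nor any descendant is in the conditioning set).
  P6: blocked at collider Hospital (neither it nor any descendant is in the conditioning set).
{Adherence} contains no descendant of PriorTherapy and blocks every backdoor path.
No other singleton works — e.g. {Treatment} leaves P2 open — so {Adherence} is the unique smallest valid adjustment set.

{Adherence}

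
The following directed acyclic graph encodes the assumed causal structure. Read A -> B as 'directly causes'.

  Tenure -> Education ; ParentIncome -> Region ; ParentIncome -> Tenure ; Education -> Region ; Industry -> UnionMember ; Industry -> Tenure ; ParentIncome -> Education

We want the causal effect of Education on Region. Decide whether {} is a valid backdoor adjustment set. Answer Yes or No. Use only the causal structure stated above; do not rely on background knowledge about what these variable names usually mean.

Backdoor paths from Education to Region (paths whose first edge points into Education):
  P1: Education <- ParentIncome -> Region
  P2: Education <- Tenure <- ParentIncome -> Region
Condition 1 (no descendant of Education in the set): holds — descendants of Education are {Region}; none are in {}.
Condition 2 (every backdoor path blocked by {}):
  P1: open — no interior node is in the conditioning set.
  P2: open — no interior node is in the conditioning set.
{} does not satisfy the backdoor criterion.

No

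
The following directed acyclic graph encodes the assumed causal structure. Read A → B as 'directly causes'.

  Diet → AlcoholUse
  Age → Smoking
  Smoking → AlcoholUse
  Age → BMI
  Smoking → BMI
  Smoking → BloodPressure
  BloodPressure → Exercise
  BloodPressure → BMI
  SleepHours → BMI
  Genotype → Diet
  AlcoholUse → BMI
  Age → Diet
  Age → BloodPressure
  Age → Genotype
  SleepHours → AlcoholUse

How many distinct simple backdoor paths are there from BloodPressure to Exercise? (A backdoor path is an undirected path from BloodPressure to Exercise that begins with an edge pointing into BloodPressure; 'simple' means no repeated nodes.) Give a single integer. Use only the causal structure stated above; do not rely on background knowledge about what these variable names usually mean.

A backdoor path from BloodPressure to Exercise is any simple undirected path whose first edge points into BloodPressure (i.e. leaves BloodPressure via a parent).
Parents of BloodPressure: {Age, Smoking}.
No simple path from any parent of BloodPressure reaches Exercise without revisiting BloodPressure, so there are no backdoor paths.

0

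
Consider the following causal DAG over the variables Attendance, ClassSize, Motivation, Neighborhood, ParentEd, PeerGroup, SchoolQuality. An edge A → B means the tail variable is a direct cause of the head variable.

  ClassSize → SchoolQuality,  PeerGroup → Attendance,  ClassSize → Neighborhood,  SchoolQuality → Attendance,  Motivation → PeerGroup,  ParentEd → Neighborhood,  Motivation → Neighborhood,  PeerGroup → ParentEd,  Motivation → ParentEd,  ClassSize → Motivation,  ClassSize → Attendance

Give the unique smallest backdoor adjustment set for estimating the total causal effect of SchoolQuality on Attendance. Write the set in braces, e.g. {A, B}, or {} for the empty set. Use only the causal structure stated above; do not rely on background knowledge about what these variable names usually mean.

Variables eligible for adjustment (non-descendants of SchoolQuality, excluding SchoolQuality and Attendance): {ClassSize, Motivation, Neighborhood, ParentEd, PeerGroup}.
Backdoor paths from SchoolQuality to Attendance:
  P1: SchoolQuality <- ClassSize -> Motivation -> PeerGroup -> Attendance
  P2: SchoolQuality <- ClassSize -> Motivation -> ParentEd <- PeerGroup -> Attendance
  P3: SchoolQuality <- ClassSize -> Motivation -> Neighborhood <- ParentEd <- PeerGroup -> Attendance
  P4: SchoolQuality <- ClassSize -> Neighborhood <- Motivation -> PeerGroup -> Attendance
  P5: SchoolQuality <- ClassSize -> Neighborhood <- Motivation -> ParentEd <- PeerGroup -> Attendance
  P6: SchoolQuality <- ClassSize -> Neighborhood <- ParentEd <- Motivation -> PeerGroup -> Attendance
  P7: SchoolQuality <- ClassSize -> Neighborhood <- ParentEd <- PeerGroup -> Attendance
  P8: SchoolQuality <- ClassSize -> Attendance
The empty set is not sufficient: P1 (SchoolQuality <- ClassSize -> Motivation -> PeerGroup -> Attendance) has no collider blocking it and no conditioned non-collider, so it is open.
Try {ClassSize}:
  P1: blocked at fork node ClassSize ∈ conditioning set.
  P2: blocked at fork node ClassSize ∈ conditioning set.
  P3: blocked at fork node ClassSize ∈ conditioning set.
  P4: blocked at fork node ClassSize ∈ conditioning set.
  P5: blocked at fork node ClassSize ∈ conditioning set.
  P6: blocked at fork node ClassSize ∈ conditioning set.
  P7: blocked at fork node ClassSize ∈ conditioning set.
  P8: blocked at fork node ClassSize ∈ conditioning set.
{ClassSize} contains no descendant of SchoolQuality and blocks every backdoor path.
No other singleton works — e.g. {Motivation} leaves P8 open — so {ClassSize} is the unique smallest valid adjustment set.

{ClassSize}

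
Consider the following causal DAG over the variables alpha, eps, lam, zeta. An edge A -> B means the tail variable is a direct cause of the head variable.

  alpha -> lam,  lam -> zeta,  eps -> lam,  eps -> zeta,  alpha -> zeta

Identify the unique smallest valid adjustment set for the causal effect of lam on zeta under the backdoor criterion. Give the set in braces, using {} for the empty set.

Variables eligible for adjustment (non-descendants of lam, excluding lam and zeta): {alpha, eps}.
Backdoor paths from lam to zeta:
  P1: lam <- alpha -> zeta
  P2: lam <- eps -> zeta
The empty set is not sufficient: P1 (lam <- alpha -> zeta) has no collider blocking it and no conditioned non-collider, so it is open.
Try {alpha, eps}:
  P1: blocked at fork node alpha ∈ conditioning set.
  P2: blocked at fork node eps ∈ conditioning set.
{alpha, eps} contains no descendant of lam and blocks every backdoor path.
Every element of {alpha, eps} is needed (dropping alpha leaves P1 open; dropping eps leaves P2 open), so no proper subset is valid.
Among all size-2 subsets of the eligible variables, only {alpha, eps} blocks every backdoor path, so it is the unique smallest valid adjustment set.

{alpha, eps}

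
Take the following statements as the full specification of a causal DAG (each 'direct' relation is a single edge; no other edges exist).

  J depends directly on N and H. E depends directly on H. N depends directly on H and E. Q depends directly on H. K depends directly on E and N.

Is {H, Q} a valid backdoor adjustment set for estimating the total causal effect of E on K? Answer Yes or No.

Yes

Backdoor paths from E to K (paths whose first edge points into E):
  P1: E <- H -> N -> K
  P2: E <- H -> J <- N -> K
Condition 1 (no descendant of E in the set): holds — descendants of E are {J, K, N}; none are in {H, Q}.
Condition 2 (every backdoor path blocked by {H, Q}):
  P1: blocked at fork node H ∈ conditioning set.
  P2: blocked at fork node H ∈ conditioning set.
{H, Q} satisfies the backdoor criterion.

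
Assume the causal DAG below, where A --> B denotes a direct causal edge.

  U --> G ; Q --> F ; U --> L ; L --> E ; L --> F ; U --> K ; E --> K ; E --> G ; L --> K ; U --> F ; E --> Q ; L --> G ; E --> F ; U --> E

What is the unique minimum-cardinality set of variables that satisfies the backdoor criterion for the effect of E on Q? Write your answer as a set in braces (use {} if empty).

Variables eligible for adjustment (non-descendants of E, excluding E and Q): {L, U}.
Backdoor paths from E to Q:
  P1: E <- U -> L -> F <- Q
  P2: E <- U -> G <- L -> F <- Q
  P3: E <- U -> F <- Q
  P4: E <- U -> K <- L -> F <- Q
  P5: E <- L <- U -> F <- Q
  P6: E <- L -> G <- U -> F <- Q
  P7: E <- L -> F <- Q
  P8: E <- L -> K <- U -> F <- Q
Each backdoor path contains an unconditioned collider, so every path is already blocked with the empty conditioning set:
  P1: blocked at collider F (neither it nor any descendant is in the conditioning set).
  P2: blocked at collider G (neither it nor any descendant is in the conditioning set).
  P3: blocked at collider F (neither it nor any descendant is in the conditioning set).
  P4: blocked at collider K (neither it nor any descendant is in the conditioning set).
  P5: blocked at collider F (neither it nor any descendant is in the conditioning set).
  P6: blocked at collider G (neither it nor any descendant is in the conditioning set).
  P7: blocked at collider F (neither it nor any descendant is in the conditioning set).
  P8: blocked at collider K (neither it nor any descendant is in the conditioning set).
The empty set is therefore the unique smallest valid set.

{}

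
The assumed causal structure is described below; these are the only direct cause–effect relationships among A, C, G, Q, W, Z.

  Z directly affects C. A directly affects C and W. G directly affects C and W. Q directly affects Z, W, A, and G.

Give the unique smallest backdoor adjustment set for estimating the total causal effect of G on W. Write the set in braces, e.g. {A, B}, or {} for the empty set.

{Q}

Variables eligible for adjustment (non-descendants of G, excluding G and W): {A, Q, Z}.
Backdoor paths from G to W:
  P1: G <- Q -> A -> W
  P2: G <- Q -> Z -> C <- A -> W
  P3: G <- Q -> W
The empty set is not sufficient: P1 (G <- Q -> A -> W) has no collider blocking it and no conditioned non-collider, so it is open.
Try {Q}:
  P1: blocked at fork node Q ∈ conditioning set.
  P2: blocked at fork node Q ∈ conditioning set.
  P3: blocked at fork node Q ∈ conditioning set.
{Q} contains no descendant of G and blocks every backdoor path.
No other singleton works — e.g. {A} leaves P3 open — so {Q} is the unique smallest valid adjustment set.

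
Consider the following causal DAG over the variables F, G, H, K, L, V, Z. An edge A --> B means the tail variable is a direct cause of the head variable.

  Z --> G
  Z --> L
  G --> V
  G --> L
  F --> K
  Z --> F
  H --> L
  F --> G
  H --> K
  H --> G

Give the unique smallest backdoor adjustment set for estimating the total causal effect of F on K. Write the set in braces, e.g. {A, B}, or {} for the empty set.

{}

Variables eligible for adjustment (non-descendants of F, excluding F and K): {H, Z}.
Backdoor paths from F to K:
  P1: F <- Z -> G <- H -> K
  P2: F <- Z -> G -> L <- H -> K
  P3: F <- Z -> L <- H -> K
  P4: F <- Z -> L <- G <- H -> K
Each backdoor path contains an unconditioned collider, so every path is already blocked with the empty conditioning set:
  P1: blocked at collider G (neither it nor any descendant is in the conditioning set).
  P2: blocked at collider L (neither it nor any descendant is in the conditioning set).
  P3: blocked at collider L (neither it nor any descendant is in the conditioning set).
  P4: blocked at collider L (neither it nor any descendant is in the conditioning set).
The empty set is therefore the unique smallest valid set.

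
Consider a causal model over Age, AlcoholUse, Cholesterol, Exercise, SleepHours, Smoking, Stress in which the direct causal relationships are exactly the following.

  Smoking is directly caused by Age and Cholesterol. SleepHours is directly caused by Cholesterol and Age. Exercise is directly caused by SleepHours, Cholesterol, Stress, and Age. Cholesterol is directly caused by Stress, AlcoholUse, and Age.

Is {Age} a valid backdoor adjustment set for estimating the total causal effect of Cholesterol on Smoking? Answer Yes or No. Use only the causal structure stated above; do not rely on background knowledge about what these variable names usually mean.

Yes

Backdoor paths from Cholesterol to Smoking (paths whose first edge points into Cholesterol):
  P1: Cholesterol <- Age -> Smoking
  P2: Cholesterol <- Stress -> Exercise <- Age -> Smoking
  P3: Cholesterol <- Stress -> Exercise <- SleepHours <- Age -> Smoking
Condition 1 (no descendant of Cholesterol in the set): holds — descendants of Cholesterol are {Exercise, SleepHours, Smoking}; none are in {Age}.
Condition 2 (every backdoor path blocked by {Age}):
  P1: blocked at fork node Age ∈ conditioning set.
  P2: blocked at collider Exercise (neither it nor any descendant is in the conditioning set).
  P3: blocked at collider Exercise (neither it nor any descendant is in the conditioning set).
{Age} satisfies the backdoor criterion.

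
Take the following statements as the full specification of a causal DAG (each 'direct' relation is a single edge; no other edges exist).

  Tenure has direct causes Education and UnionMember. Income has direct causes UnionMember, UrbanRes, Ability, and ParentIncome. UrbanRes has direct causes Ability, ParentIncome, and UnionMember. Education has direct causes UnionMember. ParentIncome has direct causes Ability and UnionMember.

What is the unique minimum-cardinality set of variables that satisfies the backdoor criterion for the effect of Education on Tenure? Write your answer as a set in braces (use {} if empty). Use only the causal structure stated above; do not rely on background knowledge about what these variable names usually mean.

Variables eligible for adjustment (non-descendants of Education, excluding Education and Tenure): {Ability, Income, ParentIncome, UnionMember, UrbanRes}.
Backdoor paths from Education to Tenure:
  P1: Education <- UnionMember -> Tenure
The empty set is not sufficient: P1 (Education <- UnionMember -> Tenure) has no collider blocking it and no conditioned non-collider, so it is open.
Try {UnionMember}:
  P1: blocked at fork node UnionMember ∈ conditioning set.
{UnionMember} contains no descendant of Education and blocks every backdoor path.
No other singleton works — e.g. {Ability} leaves P1 open — so {UnionMember} is the unique smallest valid adjustment set.

{UnionMember}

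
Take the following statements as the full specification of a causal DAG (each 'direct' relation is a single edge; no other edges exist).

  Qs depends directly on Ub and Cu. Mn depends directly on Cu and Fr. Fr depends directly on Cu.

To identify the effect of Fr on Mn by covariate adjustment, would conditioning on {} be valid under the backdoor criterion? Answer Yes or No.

No

Backdoor paths from Fr to Mn (paths whose first edge points into Fr):
  P1: Fr <- Cu -> Mn
Condition 1 (no descendant of Fr in the set): holds — descendants of Fr are {Mn}; none are in {}.
Condition 2 (every backdoor path blocked by {}):
  P1: open — no interior node is in the conditioning set.
{} does not satisfy the backdoor criterion.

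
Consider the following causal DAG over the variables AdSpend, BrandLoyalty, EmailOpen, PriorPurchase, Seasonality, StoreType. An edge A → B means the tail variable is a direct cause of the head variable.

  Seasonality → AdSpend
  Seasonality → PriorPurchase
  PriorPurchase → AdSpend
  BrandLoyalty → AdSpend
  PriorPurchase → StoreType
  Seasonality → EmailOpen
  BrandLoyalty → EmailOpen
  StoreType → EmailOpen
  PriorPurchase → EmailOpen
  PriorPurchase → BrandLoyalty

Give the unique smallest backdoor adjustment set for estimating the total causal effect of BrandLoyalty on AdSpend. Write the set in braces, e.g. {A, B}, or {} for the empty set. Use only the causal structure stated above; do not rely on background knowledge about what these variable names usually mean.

Variables eligible for adjustment (non-descendants of BrandLoyalty, excluding BrandLoyalty and AdSpend): {PriorPurchase, Seasonality, StoreType}.
Backdoor paths from BrandLoyalty to AdSpend:
  P1: BrandLoyalty <- PriorPurchase <- Seasonality -> AdSpend
  P2: BrandLoyalty <- PriorPurchase -> StoreType -> EmailOpen <- Seasonality -> AdSpend
  P3: BrandLoyalty <- PriorPurchase -> EmailOpen <- Seasonality -> AdSpend
  P4: BrandLoyalty <- PriorPurchase -> AdSpend
The empty set is not sufficient: P1 (BrandLoyalty <- PriorPurchase <- Seasonality -> AdSpend) has no collider blocking it and no conditioned non-collider, so it is open.
Try {PriorPurchase}:
  P1: blocked at chain node PriorPurchase ∈ conditioning set.
  P2: blocked at fork node PriorPurchase ∈ conditioning set.
  P3: blocked at fork node PriorPurchase ∈ conditioning set.
  P4: blocked at fork node PriorPurchase ∈ conditioning set.
{PriorPurchase} contains no descendant of BrandLoyalty and blocks every backdoor path.
No other singleton works — e.g. {Seasonality} leaves P4 open — so {PriorPurchase} is the unique smallest valid adjustment set.

{PriorPurchase}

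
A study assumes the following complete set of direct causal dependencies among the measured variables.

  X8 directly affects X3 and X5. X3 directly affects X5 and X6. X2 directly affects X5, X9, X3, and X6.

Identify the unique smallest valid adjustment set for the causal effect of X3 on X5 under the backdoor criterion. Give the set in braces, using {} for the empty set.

Variables eligible for adjustment (non-descendants of X3, excluding X3 and X5): {X2, X8, X9}.
Backdoor paths from X3 to X5:
  P1: X3 <- X2 -> X5
  P2: X3 <- X8 -> X5
The empty set is not sufficient: P1 (X3 <- X2 -> X5) has no collider blocking it and no conditioned non-collider, so it is open.
Try {X2, X8}:
  P1: blocked at fork node X2 ∈ conditioning set.
  P2: blocked at fork node X8 ∈ conditioning set.
{X2, X8} contains no descendant of X3 and blocks every backdoor path.
Every element of {X2, X8} is needed (dropping X2 leaves P1 open; dropping X8 leaves P2 open), so no proper subset is valid.
Among all size-2 subsets of the eligible variables, only {X2, X8} blocks every backdoor path, so it is the unique smallest valid adjustment set.

{X2, X8}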